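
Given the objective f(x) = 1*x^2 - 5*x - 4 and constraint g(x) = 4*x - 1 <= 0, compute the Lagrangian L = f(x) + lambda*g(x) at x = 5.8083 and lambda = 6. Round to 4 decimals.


Step 1: Evaluate f(x).
f(5.8083) = 1*5.8083^2 - 5*5.8083 - 4 = 0.6948
Step 2: Evaluate g(x).
g(5.8083) = 4*5.8083 - 1 = 22.2332
Step 3: Compute Lagrangian.
L = 0.6948 + 6*22.2332 = 134.094


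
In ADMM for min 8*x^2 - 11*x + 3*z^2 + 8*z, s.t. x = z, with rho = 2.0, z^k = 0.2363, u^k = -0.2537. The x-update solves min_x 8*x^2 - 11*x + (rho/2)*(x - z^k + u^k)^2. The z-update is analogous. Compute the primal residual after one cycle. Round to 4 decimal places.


ADMM iteration with rho = 2.0, z^k = 0.2363, u^k = -0.2537
Step 1: x-update.
Minimize 8*x^2 - 11*x + (2.0/2)*(x - 0.2363 - 0.2537)^2
FOC: (2*8 + 2.0)*x = 11 + 2.0*(0.2363 + 0.2537)
x^{k+1} = 0.6656
Step 2: z-update.
Minimize 3*z^2 + 8*z + (2.0/2)*(0.6656 - z - 0.2537)^2
FOC: (2*3 + 2.0)*z = -8 + 2.0*(0.6656 - 0.2537)
z^{k+1} = -0.897
Step 3: u-update.
u^{k+1} = -0.2537 + 0.6656 + 0.897 = 1.3089
Step 4: Primal residual = |0.6656 + 0.897| = 1.5626


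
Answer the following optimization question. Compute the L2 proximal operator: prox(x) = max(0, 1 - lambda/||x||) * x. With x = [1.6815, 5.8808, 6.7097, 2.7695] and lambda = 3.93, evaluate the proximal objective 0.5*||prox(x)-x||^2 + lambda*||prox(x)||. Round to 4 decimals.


Step 1: Compute ||x||.
||x|| = 9.4922
Step 2: Compute scaling factor.
scale = max(0, 1 - 3.93/9.4922) = 0.586
Step 3: prox(x) = [0.9853, 3.446, 3.9317, 1.6229]
||prox(x)|| = 5.5622
Step 4: Proximal objective.
0.5*||prox-x||^2 = 7.7225
lambda*||prox|| = 21.8594
Total = 29.5818


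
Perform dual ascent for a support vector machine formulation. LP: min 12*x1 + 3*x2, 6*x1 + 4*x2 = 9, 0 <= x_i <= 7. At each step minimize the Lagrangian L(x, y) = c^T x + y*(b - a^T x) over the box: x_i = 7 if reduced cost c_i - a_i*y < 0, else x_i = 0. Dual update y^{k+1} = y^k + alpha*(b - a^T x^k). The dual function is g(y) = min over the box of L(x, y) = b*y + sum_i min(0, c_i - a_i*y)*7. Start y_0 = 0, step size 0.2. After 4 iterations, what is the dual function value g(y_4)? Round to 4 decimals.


Dual ascent for LP: min 12*x1 + 3*x2, 6*x1 + 4*x2 = 9, 0 <= x_i <= 7
Step 1: y^k = 0.0, reduced costs: (12.0, 3.0)
  x^k = (0.0, 0.0), subgradient = b - a^T x = 9.0
  y^{k+1} = 0.0 + 0.2*9.0 = 1.8
Step 2: y^k = 1.8, reduced costs: (1.2, -4.2)
  x^k = (0.0, 7.0), subgradient = b - a^T x = -19.0
  y^{k+1} = 1.8 + 0.2*-19.0 = -2.0
Step 3: y^k = -2.0, reduced costs: (24.0, 11.0)
  x^k = (0.0, 0.0), subgradient = b - a^T x = 9.0
  y^{k+1} = -2.0 + 0.2*9.0 = -0.2
Step 4: y^k = -0.2, reduced costs: (13.2, 3.8)
  x^k = (0.0, 0.0), subgradient = b - a^T x = 9.0
  y^{k+1} = -0.2 + 0.2*9.0 = 1.6
Dual objective at y_4 = 1.6: reduced costs (2.4, -3.4), box minimizer x = (0.0, 7.0)
g(y_4) = b*y + (c1 - a1*y)*x1 + (c2 - a2*y)*x2 = 9*1.6 + 2.4*0.0 + (-3.4)*7.0 = 14.4 + 0.0 - 23.8 = -9.4


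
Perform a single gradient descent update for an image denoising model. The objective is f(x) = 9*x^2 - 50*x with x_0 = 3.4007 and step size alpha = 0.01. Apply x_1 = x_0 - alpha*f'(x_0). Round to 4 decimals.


We compute the gradient at x_0 and apply the update.
f'(x) = 18*x - 50
f'(3.4007) = 18*3.4007 - 50 = 11.2126
x_1 = 3.4007 - 0.01*11.2126 = 3.2886


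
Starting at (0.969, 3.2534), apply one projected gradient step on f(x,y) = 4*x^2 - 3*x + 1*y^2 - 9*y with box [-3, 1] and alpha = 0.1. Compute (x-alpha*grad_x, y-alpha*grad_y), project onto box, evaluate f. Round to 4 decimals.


Step 1: Compute gradient at (0.969, 3.2534).
grad_x = 2*4*0.969 - 3 = 4.752
grad_y = 2*1*3.2534 - 9 = -2.4932
Step 2: Gradient step.
x_raw = 0.969 - 0.1*4.752 = 0.4938
y_raw = 3.2534 - 0.1*-2.4932 = 3.5027
Step 3: Project onto [-3, 1].
x_proj = clip(0.4938) = 0.4938
y_proj = clip(3.5027) = 1.0
Step 4: Evaluate f.
f(0.4938, 1.0) = -8.506


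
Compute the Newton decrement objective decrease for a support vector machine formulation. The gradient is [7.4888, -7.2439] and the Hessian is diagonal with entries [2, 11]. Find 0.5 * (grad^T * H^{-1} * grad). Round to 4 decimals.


Step 1: H is diagonal, so H^(-1) * g = [3.7444, -0.6585].
Step 2: g^T H^(-1) g = sum_i g_i^2 / H_ii
  = (7.4888)^2/2 + (-7.2439)^2/11
  = 28.0411 + 4.7704 = 32.8114
Step 3: Objective decrease = 0.5 * g^T H^(-1) g = 16.4057


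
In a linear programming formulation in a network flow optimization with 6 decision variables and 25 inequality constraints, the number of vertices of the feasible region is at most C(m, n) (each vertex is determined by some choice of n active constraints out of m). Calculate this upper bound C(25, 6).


Each vertex corresponds to some choice of n active constraints out of m, so the number of vertices is at most C(m, n) = m! / (n!(m-n)!).
m = 25, n = 6
Numerator: 25 * 24 * 23 * 22 * 21 * 20
Denominator: 6! = 720
C(25, 6) = 177100


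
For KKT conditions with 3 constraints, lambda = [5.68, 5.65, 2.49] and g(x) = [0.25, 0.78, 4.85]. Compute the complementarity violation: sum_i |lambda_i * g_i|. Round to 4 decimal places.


KKT complementary slackness check:
lambda_1 * g_1 = 5.68 * 0.25 = 1.42
lambda_2 * g_2 = 5.65 * 0.78 = 4.407
lambda_3 * g_3 = 2.49 * 4.85 = 12.0765
Total violation = 1.42 + 4.407 + 12.0765 = 17.9035


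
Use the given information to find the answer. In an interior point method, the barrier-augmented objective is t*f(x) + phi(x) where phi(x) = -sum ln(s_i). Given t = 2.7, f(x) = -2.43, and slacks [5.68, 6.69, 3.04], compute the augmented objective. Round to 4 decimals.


Step 1: Compute log-barrier.
ln values: [1.737, 1.9006, 1.1119]
phi = -(1.737 + 1.9006 + 1.1119) = -4.7494
Step 2: Compute augmented objective.
t*f(x) = 2.7*-2.43 = -6.561
Total = -6.561 - 4.7494 = -11.3104


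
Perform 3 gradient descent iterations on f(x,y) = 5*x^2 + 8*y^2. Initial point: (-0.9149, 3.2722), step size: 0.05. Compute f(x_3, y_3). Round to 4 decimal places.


Gradient descent on f(x,y) = 5*x^2 + 8*y^2.
Starting point: (-0.9149, 3.2722), alpha = 0.05
Step 1: grad_x = 2*5*-0.9149 = -9.149, grad_y = 2*8*3.2722 = 52.3552
  x_1 = -0.9149 - 0.05*-9.149 = -0.4575
  y_1 = 3.2722 - 0.05*52.3552 = 0.6544
Step 2: grad_x = 2*5*-0.4575 = -4.5745, grad_y = 2*8*0.6544 = 10.471
  x_2 = -0.4575 - 0.05*-4.5745 = -0.2287
  y_2 = 0.6544 - 0.05*10.471 = 0.1309
Step 3: grad_x = 2*5*-0.2287 = -2.2873, grad_y = 2*8*0.1309 = 2.0942
  x_3 = -0.2287 - 0.05*-2.2873 = -0.1144
  y_3 = 0.1309 - 0.05*2.0942 = 0.0262
f(-0.1144, 0.0262) = 5*(-0.1144)^2 + 8*0.0262^2 = 0.0709


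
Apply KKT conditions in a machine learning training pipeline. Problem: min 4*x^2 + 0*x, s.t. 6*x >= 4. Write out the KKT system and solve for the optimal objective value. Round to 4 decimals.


Step 1: Try lambda = 0 (constraint inactive).
x_unc = 0/(2*4) = 0.0
Check: 6*0.0 = 0.0 < 4 -- violated!
Step 2: Constraint must be active: 6*x = 4
x* = 4/6 = 2/3 = 0.6667 (rounded; the exact value 2/3 is used below)
lambda = (2*4*(2/3) + 0)/6 = 0.8889
Step 3: Compute optimal value.
f(x*) = 4*(2/3)^2 + 0*(2/3) = 1.7778


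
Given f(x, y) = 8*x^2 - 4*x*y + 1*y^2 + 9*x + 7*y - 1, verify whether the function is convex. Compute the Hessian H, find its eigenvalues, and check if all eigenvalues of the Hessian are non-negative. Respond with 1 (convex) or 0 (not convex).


The Hessian of f(x,y) = 8*x^2 - 4*x*y + 1*y^2 + 9*x + 7*y - 1 is:
H = [[16, -4], [-4, 2]]
Trace = 16 + 2 = 18
Determinant = 16*2 - (-4)^2 = 16
Discriminant = (18)^2 - 4*16 = 260.0
Eigenvalues: lambda_1 = 0.9377, lambda_2 = 17.0623
The function is convex.

1


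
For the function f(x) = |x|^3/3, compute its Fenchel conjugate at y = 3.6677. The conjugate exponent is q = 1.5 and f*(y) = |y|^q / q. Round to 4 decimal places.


The conjugate exponent q satisfies 1/p + 1/q = 1.
p = 3, so q = 3/(3 - 1) = 1.5
|y|^q = 3.6677^1.5 = 7.0241
f*(3.6677) = 7.0241 / 1.5 = 4.6827


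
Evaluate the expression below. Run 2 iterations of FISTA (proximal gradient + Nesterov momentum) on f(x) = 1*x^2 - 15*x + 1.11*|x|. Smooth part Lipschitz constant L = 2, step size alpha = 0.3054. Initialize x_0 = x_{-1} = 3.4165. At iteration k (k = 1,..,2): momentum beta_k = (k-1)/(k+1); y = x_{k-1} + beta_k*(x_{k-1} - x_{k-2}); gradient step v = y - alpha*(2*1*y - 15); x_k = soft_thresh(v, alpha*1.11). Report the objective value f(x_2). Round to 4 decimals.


FISTA on f(x) = 1*x^2 - 15*x + 1.11*|x|
L = 2, alpha = 0.3054
Iteration 1: beta = 0.0, y = 3.4165 + 0.0*(3.4165 - 3.4165) = 3.4165
  grad(y) = -8.167, v = y - alpha*grad = 5.9107
  prox(v) = soft_thresh(5.9107, 0.339) = 5.5717
Iteration 2: beta = 0.3333, y = 5.5717 + 0.3333*(5.5717 - 3.4165) = 6.2901
  grad(y) = -2.4198, v = y - alpha*grad = 7.0291
  prox(v) = soft_thresh(7.0291, 0.339) = 6.6901
f(x_2) = 1*6.6901^2 - 15*6.6901 + 1.11*|6.6901| = -48.1681


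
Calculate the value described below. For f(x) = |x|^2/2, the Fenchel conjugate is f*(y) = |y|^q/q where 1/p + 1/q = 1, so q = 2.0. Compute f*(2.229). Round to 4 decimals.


The conjugate exponent q satisfies 1/p + 1/q = 1.
p = 2, so q = 2/(2 - 1) = 2.0
|y|^q = 2.229^2.0 = 4.9684
f*(2.229) = 4.9684 / 2.0 = 2.4842


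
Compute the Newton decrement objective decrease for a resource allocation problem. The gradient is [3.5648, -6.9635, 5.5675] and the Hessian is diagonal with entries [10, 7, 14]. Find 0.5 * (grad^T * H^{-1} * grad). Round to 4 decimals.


Step 1: H is diagonal, so H^(-1) * g = [0.3565, -0.9948, 0.3977].
Step 2: g^T H^(-1) g = sum_i g_i^2 / H_ii
  = (3.5648)^2/10 + (-6.9635)^2/7 + (5.5675)^2/14
  = 1.2708 + 6.9272 + 2.2141 = 10.412
Step 3: Objective decrease = 0.5 * g^T H^(-1) g = 5.206


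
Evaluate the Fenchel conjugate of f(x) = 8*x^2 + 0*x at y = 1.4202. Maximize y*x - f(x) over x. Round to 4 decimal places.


f*(y) = sup_x {y*x - a*x^2 - b*x} = sup_x {(y-b)*x - a*x^2}
FOC: (y - b) - 2a*x = 0 => x* = (y - b)/(2a)
x* = (1.4202 - 0)/(2*8) = 0.0888
f*(1.4202) = (y-b)^2/(4a) = (1.4202 - 0)^2/(4*8)
= 2.017/32 = 0.063


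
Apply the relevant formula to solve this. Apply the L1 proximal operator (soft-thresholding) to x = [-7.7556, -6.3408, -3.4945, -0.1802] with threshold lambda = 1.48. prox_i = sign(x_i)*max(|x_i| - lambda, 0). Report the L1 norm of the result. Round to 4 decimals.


Soft-thresholding with lambda = 1.48:
prox(-7.7556) = sign(-7.7556)*max(|-7.7556| - 1.48, 0) = -6.2756
prox(-6.3408) = sign(-6.3408)*max(|-6.3408| - 1.48, 0) = -4.8608
prox(-3.4945) = sign(-3.4945)*max(|-3.4945| - 1.48, 0) = -2.0145
prox(-0.1802) = sign(-0.1802)*max(|-0.1802| - 1.48, 0) = 0.0
prox(x) = [-6.2756, -4.8608, -2.0145, 0.0]
||prox(x)||_1 = 6.2756 + 4.8608 + 2.0145 + 0.0 = 13.1509


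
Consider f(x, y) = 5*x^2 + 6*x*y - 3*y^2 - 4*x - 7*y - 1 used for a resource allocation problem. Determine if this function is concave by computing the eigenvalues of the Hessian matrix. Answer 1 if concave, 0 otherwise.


The Hessian of f(x,y) = 5*x^2 + 6*x*y - 3*y^2 - 4*x - 7*y - 1 is:
H = [[10, 6], [6, -6]]
Trace = 10 - 6 = 4
Determinant = 10*-6 - (6)^2 = -96
Discriminant = (4)^2 - 4*-96 = 400.0
Eigenvalues: lambda_1 = -8.0, lambda_2 = 12.0
The function is not concave.

0


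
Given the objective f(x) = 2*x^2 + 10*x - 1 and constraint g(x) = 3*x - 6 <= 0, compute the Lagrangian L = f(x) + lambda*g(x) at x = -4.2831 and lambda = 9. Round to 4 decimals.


Step 1: Evaluate f(x).
f(-4.2831) = 2*(-4.2831)^2 + 10*(-4.2831) - 1 = -7.1411
Step 2: Evaluate g(x).
g(-4.2831) = 3*-4.2831 - 6 = -18.8493
Step 3: Compute Lagrangian.
L = -7.1411 + 9*-18.8493 = -176.7848


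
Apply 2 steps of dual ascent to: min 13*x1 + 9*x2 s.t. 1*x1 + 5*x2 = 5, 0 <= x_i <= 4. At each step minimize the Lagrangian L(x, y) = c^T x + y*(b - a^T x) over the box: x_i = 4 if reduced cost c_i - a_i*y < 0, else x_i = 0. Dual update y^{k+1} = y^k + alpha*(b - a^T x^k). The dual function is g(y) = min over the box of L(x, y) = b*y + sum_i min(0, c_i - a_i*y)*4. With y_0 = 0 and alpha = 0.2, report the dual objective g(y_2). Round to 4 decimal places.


Dual ascent for LP: min 13*x1 + 9*x2, 1*x1 + 5*x2 = 5, 0 <= x_i <= 4
Step 1: y^k = 0.0, reduced costs: (13.0, 9.0)
  x^k = (0.0, 0.0), subgradient = b - a^T x = 5.0
  y^{k+1} = 0.0 + 0.2*5.0 = 1.0
Step 2: y^k = 1.0, reduced costs: (12.0, 4.0)
  x^k = (0.0, 0.0), subgradient = b - a^T x = 5.0
  y^{k+1} = 1.0 + 0.2*5.0 = 2.0
Dual objective at y_2 = 2.0: reduced costs (11.0, -1.0), box minimizer x = (0.0, 4.0)
g(y_2) = b*y + (c1 - a1*y)*x1 + (c2 - a2*y)*x2 = 5*2.0 + 11.0*0.0 + (-1.0)*4.0 = 10.0 + 0.0 - 4.0 = 6.0


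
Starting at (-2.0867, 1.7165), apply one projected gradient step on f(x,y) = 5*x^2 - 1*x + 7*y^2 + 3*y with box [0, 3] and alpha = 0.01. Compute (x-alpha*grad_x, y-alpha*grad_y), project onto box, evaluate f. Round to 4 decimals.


Step 1: Compute gradient at (-2.0867, 1.7165).
grad_x = 2*5*-2.0867 - 1 = -21.867
grad_y = 2*7*1.7165 + 3 = 27.031
Step 2: Gradient step.
x_raw = -2.0867 - 0.01*-21.867 = -1.868
y_raw = 1.7165 - 0.01*27.031 = 1.4462
Step 3: Project onto [0, 3].
x_proj = clip(-1.868) = 0.0
y_proj = clip(1.4462) = 1.4462
Step 4: Evaluate f.
f(0.0, 1.4462) = 18.9788


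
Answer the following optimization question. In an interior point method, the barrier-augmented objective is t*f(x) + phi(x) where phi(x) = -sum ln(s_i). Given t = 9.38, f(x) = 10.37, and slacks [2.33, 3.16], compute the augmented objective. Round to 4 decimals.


Step 1: Compute log-barrier.
ln values: [0.8459, 1.1506]
phi = -(0.8459 + 1.1506) = -1.9964
Step 2: Compute augmented objective.
t*f(x) = 9.38*10.37 = 97.2706
Total = 97.2706 - 1.9964 = 95.2742


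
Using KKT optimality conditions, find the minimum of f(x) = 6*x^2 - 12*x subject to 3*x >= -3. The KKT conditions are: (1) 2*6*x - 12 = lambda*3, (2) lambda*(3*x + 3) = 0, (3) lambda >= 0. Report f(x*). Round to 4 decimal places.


Step 1: Try lambda = 0 (constraint inactive).
Stationarity: 2*6*x - 12 = 0
x* = 12/(2*6) = 1.0
Check constraint: 3*1.0 = 3.0 >= -3 -- satisfied.
Step 2: Compute optimal value.
f(x*) = 6*1.0^2 - 12*1.0 = -6.0


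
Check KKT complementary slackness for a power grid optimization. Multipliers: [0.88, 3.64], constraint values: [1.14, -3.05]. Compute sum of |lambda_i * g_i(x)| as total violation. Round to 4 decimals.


KKT complementary slackness check:
lambda_1 * g_1 = 0.88 * 1.14 = 1.0032
lambda_2 * g_2 = 3.64 * -3.05 = -11.102
Total violation = 1.0032 + 11.102 = 12.1052


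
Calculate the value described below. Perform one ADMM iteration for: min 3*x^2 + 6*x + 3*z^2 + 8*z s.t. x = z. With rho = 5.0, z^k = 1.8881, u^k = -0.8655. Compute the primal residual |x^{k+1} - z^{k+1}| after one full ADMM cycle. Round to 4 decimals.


ADMM iteration with rho = 5.0, z^k = 1.8881, u^k = -0.8655
Step 1: x-update.
Minimize 3*x^2 + 6*x + (5.0/2)*(x - 1.8881 - 0.8655)^2
FOC: (2*3 + 5.0)*x = -6 + 5.0*(1.8881 + 0.8655)
x^{k+1} = 0.7062
Step 2: z-update.
Minimize 3*z^2 + 8*z + (5.0/2)*(0.7062 - z - 0.8655)^2
FOC: (2*3 + 5.0)*z = -8 + 5.0*(0.7062 - 0.8655)
z^{k+1} = -0.7997
Step 3: u-update.
u^{k+1} = -0.8655 + 0.7062 + 0.7997 = 0.6404
Step 4: Primal residual = |0.7062 + 0.7997| = 1.5059


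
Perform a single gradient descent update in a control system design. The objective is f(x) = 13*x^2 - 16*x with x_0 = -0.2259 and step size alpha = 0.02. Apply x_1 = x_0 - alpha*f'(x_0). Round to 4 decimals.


We compute the gradient at x_0 and apply the update.
f'(x) = 26*x - 16
f'(-0.2259) = 26*-0.2259 - 16 = -21.8734
x_1 = -0.2259 - 0.02*-21.8734 = 0.2116


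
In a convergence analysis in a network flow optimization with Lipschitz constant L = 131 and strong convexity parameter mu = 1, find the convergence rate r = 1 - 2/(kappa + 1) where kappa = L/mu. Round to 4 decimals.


Step 1: Compute the condition number.
kappa = L/mu = 131/1 = 131.0
Step 2: Compute the convergence rate.
r = 1 - 2/(kappa + 1) = 1 - 2*mu/(L + mu) = (L - mu)/(L + mu) = 130/132 = 0.9848


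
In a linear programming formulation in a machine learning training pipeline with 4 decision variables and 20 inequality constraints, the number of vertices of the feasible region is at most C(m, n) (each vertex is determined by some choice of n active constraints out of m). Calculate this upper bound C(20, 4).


Each vertex corresponds to some choice of n active constraints out of m, so the number of vertices is at most C(m, n) = m! / (n!(m-n)!).
m = 20, n = 4
Numerator: 20 * 19 * 18 * 17
Denominator: 4! = 24
C(20, 4) = 4845


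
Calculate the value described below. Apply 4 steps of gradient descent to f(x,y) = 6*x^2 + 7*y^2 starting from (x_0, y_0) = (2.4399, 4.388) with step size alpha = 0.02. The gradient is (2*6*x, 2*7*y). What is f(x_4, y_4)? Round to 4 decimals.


Gradient descent on f(x,y) = 6*x^2 + 7*y^2.
Starting point: (2.4399, 4.388), alpha = 0.02
Step 1: grad_x = 2*6*2.4399 = 29.2788, grad_y = 2*7*4.388 = 61.432
  x_1 = 2.4399 - 0.02*29.2788 = 1.8543
  y_1 = 4.388 - 0.02*61.432 = 3.1594
Step 2: grad_x = 2*6*1.8543 = 22.2519, grad_y = 2*7*3.1594 = 44.231
  x_2 = 1.8543 - 0.02*22.2519 = 1.4093
  y_2 = 3.1594 - 0.02*44.231 = 2.2747
Step 3: grad_x = 2*6*1.4093 = 16.9114, grad_y = 2*7*2.2747 = 31.8463
  x_3 = 1.4093 - 0.02*16.9114 = 1.0711
  y_3 = 2.2747 - 0.02*31.8463 = 1.6378
Step 4: grad_x = 2*6*1.0711 = 12.8527, grad_y = 2*7*1.6378 = 22.9294
  x_4 = 1.0711 - 0.02*12.8527 = 0.814
  y_4 = 1.6378 - 0.02*22.9294 = 1.1792
f(0.814, 1.1792) = 6*0.814^2 + 7*1.1792^2 = 13.7096


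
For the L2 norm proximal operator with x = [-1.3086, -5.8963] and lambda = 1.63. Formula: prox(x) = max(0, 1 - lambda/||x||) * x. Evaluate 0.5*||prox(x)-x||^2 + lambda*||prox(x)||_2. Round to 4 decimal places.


Step 1: Compute ||x||.
||x|| = 6.0398
Step 2: Compute scaling factor.
scale = max(0, 1 - 1.63/6.0398) = 0.7301
Step 3: prox(x) = [-0.9554, -4.305]
||prox(x)|| = 4.4098
Step 4: Proximal objective.
0.5*||prox-x||^2 = 1.3285
lambda*||prox|| = 7.188
Total = 8.5164


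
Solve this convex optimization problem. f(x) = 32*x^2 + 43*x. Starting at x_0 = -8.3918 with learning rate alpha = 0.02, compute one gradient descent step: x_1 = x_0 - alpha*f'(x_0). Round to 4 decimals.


We compute the gradient at x_0 and apply the update.
f'(x) = 64*x + 43
f'(-8.3918) = 64*-8.3918 + 43 = -494.0752
x_1 = -8.3918 - 0.02*-494.0752 = 1.4897


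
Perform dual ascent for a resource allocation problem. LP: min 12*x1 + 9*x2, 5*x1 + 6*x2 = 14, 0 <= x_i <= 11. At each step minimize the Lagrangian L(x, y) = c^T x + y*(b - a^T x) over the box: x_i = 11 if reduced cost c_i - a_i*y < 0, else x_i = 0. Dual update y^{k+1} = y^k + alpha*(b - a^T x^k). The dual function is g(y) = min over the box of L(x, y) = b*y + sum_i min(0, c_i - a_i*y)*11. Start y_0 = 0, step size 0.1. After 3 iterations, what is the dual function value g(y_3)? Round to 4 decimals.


Dual ascent for LP: min 12*x1 + 9*x2, 5*x1 + 6*x2 = 14, 0 <= x_i <= 11
Step 1: y^k = 0.0, reduced costs: (12.0, 9.0)
  x^k = (0.0, 0.0), subgradient = b - a^T x = 14.0
  y^{k+1} = 0.0 + 0.1*14.0 = 1.4
Step 2: y^k = 1.4, reduced costs: (5.0, 0.6)
  x^k = (0.0, 0.0), subgradient = b - a^T x = 14.0
  y^{k+1} = 1.4 + 0.1*14.0 = 2.8
Step 3: y^k = 2.8, reduced costs: (-2.0, -7.8)
  x^k = (11.0, 11.0), subgradient = b - a^T x = -107.0
  y^{k+1} = 2.8 + 0.1*-107.0 = -7.9
Dual objective at y_3 = -7.9: reduced costs (51.5, 56.4), box minimizer x = (0.0, 0.0)
g(y_3) = b*y + (c1 - a1*y)*x1 + (c2 - a2*y)*x2 = 14*(-7.9) + 51.5*0.0 + 56.4*0.0 = -110.6 + 0.0 + 0.0 = -110.6


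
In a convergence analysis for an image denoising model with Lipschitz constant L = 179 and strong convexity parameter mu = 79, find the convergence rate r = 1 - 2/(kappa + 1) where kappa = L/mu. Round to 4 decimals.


Step 1: Compute the condition number.
kappa = L/mu = 179/79 = 2.2658
Step 2: Compute the convergence rate.
r = 1 - 2/(kappa + 1) = 1 - 2*mu/(L + mu) = (L - mu)/(L + mu) = 100/258 = 0.3876


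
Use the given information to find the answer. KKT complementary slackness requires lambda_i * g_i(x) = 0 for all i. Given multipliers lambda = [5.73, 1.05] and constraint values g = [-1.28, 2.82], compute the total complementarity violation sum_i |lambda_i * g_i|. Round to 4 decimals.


KKT complementary slackness check:
lambda_1 * g_1 = 5.73 * -1.28 = -7.3344
lambda_2 * g_2 = 1.05 * 2.82 = 2.961
Total violation = 7.3344 + 2.961 = 10.2954


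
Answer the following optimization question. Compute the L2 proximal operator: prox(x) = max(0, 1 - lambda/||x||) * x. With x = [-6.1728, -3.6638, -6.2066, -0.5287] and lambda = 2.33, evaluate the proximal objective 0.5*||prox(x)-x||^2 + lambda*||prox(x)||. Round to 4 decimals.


Step 1: Compute ||x||.
||x|| = 9.5041
Step 2: Compute scaling factor.
scale = max(0, 1 - 2.33/9.5041) = 0.7548
Step 3: prox(x) = [-4.6595, -2.7656, -4.685, -0.3991]
||prox(x)|| = 7.1741
Step 4: Proximal objective.
0.5*||prox-x||^2 = 2.7145
lambda*||prox|| = 16.7157
Total = 19.4301


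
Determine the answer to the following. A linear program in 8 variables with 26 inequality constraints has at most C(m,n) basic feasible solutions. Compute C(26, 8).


Each vertex corresponds to some choice of n active constraints out of m, so the number of vertices is at most C(m, n) = m! / (n!(m-n)!).
m = 26, n = 8
Numerator: 26 * 25 * 24 * 23 * 22 * 21 * 20 * 19
Denominator: 8! = 40320
C(26, 8) = 1562275


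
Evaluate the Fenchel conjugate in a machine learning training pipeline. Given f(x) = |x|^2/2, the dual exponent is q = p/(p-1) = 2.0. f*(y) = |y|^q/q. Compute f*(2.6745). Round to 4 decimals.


The conjugate exponent q satisfies 1/p + 1/q = 1.
p = 2, so q = 2/(2 - 1) = 2.0
|y|^q = 2.6745^2.0 = 7.153
f*(2.6745) = 7.153 / 2.0 = 3.5765


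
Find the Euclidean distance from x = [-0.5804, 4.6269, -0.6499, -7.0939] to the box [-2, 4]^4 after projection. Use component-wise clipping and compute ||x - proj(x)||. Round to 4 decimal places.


Project each component onto [-2, 4].
clip(-0.5804) = -0.5804, clip(4.6269) = 4.0, clip(-0.6499) = -0.6499, clip(-7.0939) = -2.0
Projection = [-0.5804, 4.0, -0.6499, -2.0]
Squared diffs: [0.0, 0.393, 0.0, 25.9478]
Distance = sqrt(26.3408) = 5.1323


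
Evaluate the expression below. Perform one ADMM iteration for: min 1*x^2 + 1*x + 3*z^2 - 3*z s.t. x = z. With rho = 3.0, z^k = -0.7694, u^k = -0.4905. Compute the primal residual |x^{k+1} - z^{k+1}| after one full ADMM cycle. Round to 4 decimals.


ADMM iteration with rho = 3.0, z^k = -0.7694, u^k = -0.4905
Step 1: x-update.
Minimize 1*x^2 + 1*x + (3.0/2)*(x + 0.7694 - 0.4905)^2
FOC: (2*1 + 3.0)*x = -1 + 3.0*(-0.7694 + 0.4905)
x^{k+1} = -0.3673
Step 2: z-update.
Minimize 3*z^2 - 3*z + (3.0/2)*(-0.3673 - z - 0.4905)^2
FOC: (2*3 + 3.0)*z = 3 + 3.0*(-0.3673 - 0.4905)
z^{k+1} = 0.0474
Step 3: u-update.
u^{k+1} = -0.4905 - 0.3673 - 0.0474 = -0.9052
Step 4: Primal residual = |-0.3673 - 0.0474| = 0.4147


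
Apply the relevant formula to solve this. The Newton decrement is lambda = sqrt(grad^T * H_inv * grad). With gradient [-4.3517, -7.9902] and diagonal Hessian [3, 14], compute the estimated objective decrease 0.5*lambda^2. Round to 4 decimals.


Step 1: H is diagonal, so H^(-1) * g = [-1.4506, -0.5707].
Step 2: g^T H^(-1) g = sum_i g_i^2 / H_ii
  = (-4.3517)^2/3 + (-7.9902)^2/14
  = 6.3124 + 4.5602 = 10.8727
Step 3: Objective decrease = 0.5 * g^T H^(-1) g = 5.4363


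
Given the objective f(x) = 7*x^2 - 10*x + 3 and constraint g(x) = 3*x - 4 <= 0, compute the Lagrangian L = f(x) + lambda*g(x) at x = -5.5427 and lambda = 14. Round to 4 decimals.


Step 1: Evaluate f(x).
f(-5.5427) = 7*(-5.5427)^2 - 10*(-5.5427) + 3 = 273.4777
Step 2: Evaluate g(x).
g(-5.5427) = 3*-5.5427 - 4 = -20.6281
Step 3: Compute Lagrangian.
L = 273.4777 + 14*-20.6281 = -15.3157


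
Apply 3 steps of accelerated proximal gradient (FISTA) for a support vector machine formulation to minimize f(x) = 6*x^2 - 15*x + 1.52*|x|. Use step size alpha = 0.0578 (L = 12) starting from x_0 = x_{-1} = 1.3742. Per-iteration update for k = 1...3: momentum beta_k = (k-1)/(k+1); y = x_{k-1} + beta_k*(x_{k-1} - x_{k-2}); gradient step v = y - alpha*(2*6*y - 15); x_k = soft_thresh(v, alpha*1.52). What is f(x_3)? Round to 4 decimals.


FISTA on f(x) = 6*x^2 - 15*x + 1.52*|x|
L = 12, alpha = 0.0578
Iteration 1: beta = 0.0, y = 1.3742 + 0.0*(1.3742 - 1.3742) = 1.3742
  grad(y) = 1.4904, v = y - alpha*grad = 1.2881
  prox(v) = soft_thresh(1.2881, 0.0879) = 1.2002
Iteration 2: beta = 0.3333, y = 1.2002 + 0.3333*(1.2002 - 1.3742) = 1.1422
  grad(y) = -1.2936, v = y - alpha*grad = 1.217
  prox(v) = soft_thresh(1.217, 0.0879) = 1.1291
Iteration 3: beta = 0.5, y = 1.1291 + 0.5*(1.1291 - 1.2002) = 1.0936
  grad(y) = -1.8771, v = y - alpha*grad = 1.2021
  prox(v) = soft_thresh(1.2021, 0.0879) = 1.1142
f(x_3) = 6*1.1142^2 - 15*1.1142 + 1.52*|1.1142| = -7.5708


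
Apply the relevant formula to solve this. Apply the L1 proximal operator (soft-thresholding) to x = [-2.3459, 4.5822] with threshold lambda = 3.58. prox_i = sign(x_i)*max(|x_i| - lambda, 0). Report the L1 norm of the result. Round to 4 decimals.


Soft-thresholding with lambda = 3.58:
prox(-2.3459) = sign(-2.3459)*max(|-2.3459| - 3.58, 0) = 0.0
prox(4.5822) = sign(4.5822)*max(|4.5822| - 3.58, 0) = 1.0022
prox(x) = [0.0, 1.0022]
||prox(x)||_1 = 0.0 + 1.0022 = 1.0022


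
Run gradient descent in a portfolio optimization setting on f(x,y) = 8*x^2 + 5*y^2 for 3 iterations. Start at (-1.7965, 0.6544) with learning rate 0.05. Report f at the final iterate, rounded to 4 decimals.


Gradient descent on f(x,y) = 8*x^2 + 5*y^2.
Starting point: (-1.7965, 0.6544), alpha = 0.05
Step 1: grad_x = 2*8*-1.7965 = -28.744, grad_y = 2*5*0.6544 = 6.544
  x_1 = -1.7965 - 0.05*-28.744 = -0.3593
  y_1 = 0.6544 - 0.05*6.544 = 0.3272
Step 2: grad_x = 2*8*-0.3593 = -5.7488, grad_y = 2*5*0.3272 = 3.272
  x_2 = -0.3593 - 0.05*-5.7488 = -0.0719
  y_2 = 0.3272 - 0.05*3.272 = 0.1636
Step 3: grad_x = 2*8*-0.0719 = -1.1498, grad_y = 2*5*0.1636 = 1.636
  x_3 = -0.0719 - 0.05*-1.1498 = -0.0144
  y_3 = 0.1636 - 0.05*1.636 = 0.0818
f(-0.0144, 0.0818) = 8*(-0.0144)^2 + 5*0.0818^2 = 0.0351


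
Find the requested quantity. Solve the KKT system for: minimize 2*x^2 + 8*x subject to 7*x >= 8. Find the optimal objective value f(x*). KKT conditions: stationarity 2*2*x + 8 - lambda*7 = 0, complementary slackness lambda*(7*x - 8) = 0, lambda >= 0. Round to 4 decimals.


Step 1: Try lambda = 0 (constraint inactive).
x_unc = -8/(2*2) = -2.0
Check: 7*-2.0 = -14.0 < 8 -- violated!
Step 2: Constraint must be active: 7*x = 8
x* = 8/7 = 1.1429 (rounded; the exact value 8/7 is used below)
lambda = (2*2*(8/7) + 8)/7 = 1.7959
Step 3: Compute optimal value.
f(x*) = 2*(8/7)^2 + 8*(8/7) = 11.7551


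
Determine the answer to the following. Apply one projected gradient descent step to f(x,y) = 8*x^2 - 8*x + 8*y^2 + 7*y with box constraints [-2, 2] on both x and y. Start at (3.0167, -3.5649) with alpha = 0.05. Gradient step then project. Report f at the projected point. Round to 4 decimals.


Step 1: Compute gradient at (3.0167, -3.5649).
grad_x = 2*8*3.0167 - 8 = 40.2672
grad_y = 2*8*-3.5649 + 7 = -50.0384
Step 2: Gradient step.
x_raw = 3.0167 - 0.05*40.2672 = 1.0033
y_raw = -3.5649 - 0.05*-50.0384 = -1.063
Step 3: Project onto [-2, 2].
x_proj = clip(1.0033) = 1.0033
y_proj = clip(-1.063) = -1.063
Step 4: Evaluate f.
f(1.0033, -1.063) = 1.6254


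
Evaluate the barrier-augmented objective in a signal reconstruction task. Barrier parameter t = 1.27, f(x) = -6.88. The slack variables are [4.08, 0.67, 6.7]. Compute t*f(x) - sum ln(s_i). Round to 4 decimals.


Step 1: Compute log-barrier.
ln values: [1.4061, -0.4005, 1.9021]
phi = -(1.4061 - 0.4005 + 1.9021) = -2.9077
Step 2: Compute augmented objective.
t*f(x) = 1.27*-6.88 = -8.7376
Total = -8.7376 - 2.9077 = -11.6453


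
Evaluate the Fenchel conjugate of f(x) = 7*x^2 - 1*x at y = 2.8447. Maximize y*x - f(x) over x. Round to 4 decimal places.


f*(y) = sup_x {y*x - a*x^2 - b*x} = sup_x {(y-b)*x - a*x^2}
FOC: (y - b) - 2a*x = 0 => x* = (y - b)/(2a)
x* = (2.8447 + 1)/(2*7) = 0.2746
f*(2.8447) = (y-b)^2/(4a) = (2.8447 + 1)^2/(4*7)
= 14.7817/28 = 0.5279


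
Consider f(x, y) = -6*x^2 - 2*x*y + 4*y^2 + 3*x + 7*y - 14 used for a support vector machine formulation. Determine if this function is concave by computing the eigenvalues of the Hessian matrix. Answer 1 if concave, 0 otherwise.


The Hessian of f(x,y) = -6*x^2 - 2*x*y + 4*y^2 + 3*x + 7*y - 14 is:
H = [[-12, -2], [-2, 8]]
Trace = -12 + 8 = -4
Determinant = -12*8 - (-2)^2 = -100
Discriminant = (-4)^2 - 4*-100 = 416.0
Eigenvalues: lambda_1 = -12.198, lambda_2 = 8.198
The function is not concave.

0


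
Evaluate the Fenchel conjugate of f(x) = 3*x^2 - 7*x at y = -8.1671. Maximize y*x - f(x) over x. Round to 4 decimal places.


f*(y) = sup_x {y*x - a*x^2 - b*x} = sup_x {(y-b)*x - a*x^2}
FOC: (y - b) - 2a*x = 0 => x* = (y - b)/(2a)
x* = (-8.1671 + 7)/(2*3) = -0.1945
f*(-8.1671) = (y-b)^2/(4a) = (-8.1671 + 7)^2/(4*3)
= 1.3621/12 = 0.1135


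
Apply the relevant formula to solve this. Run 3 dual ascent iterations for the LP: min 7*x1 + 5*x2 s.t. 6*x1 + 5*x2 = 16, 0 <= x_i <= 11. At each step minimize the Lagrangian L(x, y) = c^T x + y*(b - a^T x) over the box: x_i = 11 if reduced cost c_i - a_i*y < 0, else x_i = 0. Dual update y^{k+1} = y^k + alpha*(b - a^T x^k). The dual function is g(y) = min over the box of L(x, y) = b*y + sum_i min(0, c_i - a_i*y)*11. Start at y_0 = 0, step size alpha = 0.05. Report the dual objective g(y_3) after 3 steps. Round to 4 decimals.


Dual ascent for LP: min 7*x1 + 5*x2, 6*x1 + 5*x2 = 16, 0 <= x_i <= 11
Step 1: y^k = 0.0, reduced costs: (7.0, 5.0)
  x^k = (0.0, 0.0), subgradient = b - a^T x = 16.0
  y^{k+1} = 0.0 + 0.05*16.0 = 0.8
Step 2: y^k = 0.8, reduced costs: (2.2, 1.0)
  x^k = (0.0, 0.0), subgradient = b - a^T x = 16.0
  y^{k+1} = 0.8 + 0.05*16.0 = 1.6
Step 3: y^k = 1.6, reduced costs: (-2.6, -3.0)
  x^k = (11.0, 11.0), subgradient = b - a^T x = -105.0
  y^{k+1} = 1.6 + 0.05*-105.0 = -3.65
Dual objective at y_3 = -3.65: reduced costs (28.9, 23.25), box minimizer x = (0.0, 0.0)
g(y_3) = b*y + (c1 - a1*y)*x1 + (c2 - a2*y)*x2 = 16*(-3.65) + 28.9*0.0 + 23.25*0.0 = -58.4 + 0.0 + 0.0 = -58.4


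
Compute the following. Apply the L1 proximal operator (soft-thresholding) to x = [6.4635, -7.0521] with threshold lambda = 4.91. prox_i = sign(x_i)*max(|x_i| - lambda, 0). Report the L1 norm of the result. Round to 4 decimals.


Soft-thresholding with lambda = 4.91:
prox(6.4635) = sign(6.4635)*max(|6.4635| - 4.91, 0) = 1.5535
prox(-7.0521) = sign(-7.0521)*max(|-7.0521| - 4.91, 0) = -2.1421
prox(x) = [1.5535, -2.1421]
||prox(x)||_1 = 1.5535 + 2.1421 = 3.6956


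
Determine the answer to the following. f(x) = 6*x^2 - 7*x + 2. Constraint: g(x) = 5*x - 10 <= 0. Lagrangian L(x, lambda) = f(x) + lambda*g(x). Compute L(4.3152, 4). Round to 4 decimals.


Step 1: Evaluate f(x).
f(4.3152) = 6*4.3152^2 - 7*4.3152 + 2 = 83.5193
Step 2: Evaluate g(x).
g(4.3152) = 5*4.3152 - 10 = 11.576
Step 3: Compute Lagrangian.
L = 83.5193 + 4*11.576 = 129.8233


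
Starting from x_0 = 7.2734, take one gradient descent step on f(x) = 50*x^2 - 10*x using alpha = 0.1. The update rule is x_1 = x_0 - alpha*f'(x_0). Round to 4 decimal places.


We compute the gradient at x_0 and apply the update.
f'(x) = 100*x - 10
f'(7.2734) = 100*7.2734 - 10 = 717.34
x_1 = 7.2734 - 0.1*717.34 = -64.4606


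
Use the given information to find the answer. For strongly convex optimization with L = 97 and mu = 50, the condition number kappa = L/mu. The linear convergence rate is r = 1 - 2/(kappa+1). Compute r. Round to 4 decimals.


Step 1: Compute the condition number.
kappa = L/mu = 97/50 = 1.94
Step 2: Compute the convergence rate.
r = 1 - 2/(kappa + 1) = 1 - 2*mu/(L + mu) = (L - mu)/(L + mu) = 47/147 = 0.3197


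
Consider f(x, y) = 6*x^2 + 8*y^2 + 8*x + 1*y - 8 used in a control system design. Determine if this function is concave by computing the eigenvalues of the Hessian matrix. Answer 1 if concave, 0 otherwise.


The Hessian of f(x,y) = 6*x^2 + 8*y^2 + 8*x + 1*y - 8 is:
H = [[12, 0], [0, 16]]
Trace = 12 + 16 = 28
Determinant = 12*16 - (0)^2 = 192
Discriminant = (28)^2 - 4*192 = 16.0
Eigenvalues: lambda_1 = 12.0, lambda_2 = 16.0
The function is not concave.

0


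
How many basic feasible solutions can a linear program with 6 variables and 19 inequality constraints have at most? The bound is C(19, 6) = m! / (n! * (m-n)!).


Each vertex corresponds to some choice of n active constraints out of m, so the number of vertices is at most C(m, n) = m! / (n!(m-n)!).
m = 19, n = 6
Numerator: 19 * 18 * 17 * 16 * 15 * 14
Denominator: 6! = 720
C(19, 6) = 27132


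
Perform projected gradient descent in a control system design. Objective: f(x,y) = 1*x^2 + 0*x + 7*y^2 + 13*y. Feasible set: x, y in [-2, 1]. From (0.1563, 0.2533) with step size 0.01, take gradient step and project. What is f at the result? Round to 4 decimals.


Step 1: Compute gradient at (0.1563, 0.2533).
grad_x = 2*1*0.1563 + 0 = 0.3126
grad_y = 2*7*0.2533 + 13 = 16.5462
Step 2: Gradient step.
x_raw = 0.1563 - 0.01*0.3126 = 0.1532
y_raw = 0.2533 - 0.01*16.5462 = 0.0878
Step 3: Project onto [-2, 1].
x_proj = clip(0.1532) = 0.1532
y_proj = clip(0.0878) = 0.0878
Step 4: Evaluate f.
f(0.1532, 0.0878) = 1.2194


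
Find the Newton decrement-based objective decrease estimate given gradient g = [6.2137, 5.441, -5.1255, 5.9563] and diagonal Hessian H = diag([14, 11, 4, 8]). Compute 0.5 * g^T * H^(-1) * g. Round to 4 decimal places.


Step 1: H is diagonal, so H^(-1) * g = [0.4438, 0.4946, -1.2814, 0.7445].
Step 2: g^T H^(-1) g = sum_i g_i^2 / H_ii
  = (6.2137)^2/14 + (5.441)^2/11 + (-5.1255)^2/4 + (5.9563)^2/8
  = 2.7579 + 2.6913 + 6.5677 + 4.4347 = 16.4516
Step 3: Objective decrease = 0.5 * g^T H^(-1) g = 8.2258


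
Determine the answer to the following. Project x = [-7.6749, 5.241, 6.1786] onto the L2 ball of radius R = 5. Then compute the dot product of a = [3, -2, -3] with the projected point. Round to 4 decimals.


Step 1: Compute ||x|| (intermediates to 6 decimals).
||x|| = sqrt((-7.6749)^2 + 5.241^2 + 6.1786^2) = 11.160075
Step 2: Project.
Since ||x|| > R, scale = R/||x|| = 5/11.160075 = 0.448026, proj(x) = scale * x
proj(x) = [-3.438555, 2.348104, 2.768173]
Step 3: Dot product.
a^T * proj(x) = 3*(-3.438555) - 2*2.348104 - 3*2.768173 = -23.3164


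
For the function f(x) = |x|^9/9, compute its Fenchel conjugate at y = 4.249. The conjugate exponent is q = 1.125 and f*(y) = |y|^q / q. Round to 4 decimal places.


The conjugate exponent q satisfies 1/p + 1/q = 1.
p = 9, so q = 9/(9 - 1) = 1.125
|y|^q = 4.249^1.125 = 5.0912
f*(4.249) = 5.0912 / 1.125 = 4.5255


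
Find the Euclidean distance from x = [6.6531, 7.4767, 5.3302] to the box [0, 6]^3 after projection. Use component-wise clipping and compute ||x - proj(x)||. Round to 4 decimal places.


Project each component onto [0, 6].
clip(6.6531) = 6.0, clip(7.4767) = 6.0, clip(5.3302) = 5.3302
Projection = [6.0, 6.0, 5.3302]
Squared diffs: [0.4265, 2.1806, 0.0]
Distance = sqrt(2.6071) = 1.6147


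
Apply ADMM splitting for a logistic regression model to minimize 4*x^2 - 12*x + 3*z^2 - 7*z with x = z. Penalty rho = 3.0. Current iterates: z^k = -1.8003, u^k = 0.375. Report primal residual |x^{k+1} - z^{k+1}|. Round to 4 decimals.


ADMM iteration with rho = 3.0, z^k = -1.8003, u^k = 0.375
Step 1: x-update.
Minimize 4*x^2 - 12*x + (3.0/2)*(x + 1.8003 + 0.375)^2
FOC: (2*4 + 3.0)*x = 12 + 3.0*(-1.8003 - 0.375)
x^{k+1} = 0.4976
Step 2: z-update.
Minimize 3*z^2 - 7*z + (3.0/2)*(0.4976 - z + 0.375)^2
FOC: (2*3 + 3.0)*z = 7 + 3.0*(0.4976 + 0.375)
z^{k+1} = 1.0687
Step 3: u-update.
u^{k+1} = 0.375 + 0.4976 - 1.0687 = -0.196
Step 4: Primal residual = |0.4976 - 1.0687| = 0.571


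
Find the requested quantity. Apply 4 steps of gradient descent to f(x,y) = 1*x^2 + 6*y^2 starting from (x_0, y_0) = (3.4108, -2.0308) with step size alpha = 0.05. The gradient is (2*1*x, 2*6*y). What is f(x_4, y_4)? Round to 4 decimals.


Gradient descent on f(x,y) = 1*x^2 + 6*y^2.
Starting point: (3.4108, -2.0308), alpha = 0.05
Step 1: grad_x = 2*1*3.4108 = 6.8216, grad_y = 2*6*-2.0308 = -24.3696
  x_1 = 3.4108 - 0.05*6.8216 = 3.0697
  y_1 = -2.0308 - 0.05*-24.3696 = -0.8123
Step 2: grad_x = 2*1*3.0697 = 6.1394, grad_y = 2*6*-0.8123 = -9.7478
  x_2 = 3.0697 - 0.05*6.1394 = 2.7627
  y_2 = -0.8123 - 0.05*-9.7478 = -0.3249
Step 3: grad_x = 2*1*2.7627 = 5.5255, grad_y = 2*6*-0.3249 = -3.8991
  x_3 = 2.7627 - 0.05*5.5255 = 2.4865
  y_3 = -0.3249 - 0.05*-3.8991 = -0.13
Step 4: grad_x = 2*1*2.4865 = 4.9729, grad_y = 2*6*-0.13 = -1.5597
  x_4 = 2.4865 - 0.05*4.9729 = 2.2378
  y_4 = -0.13 - 0.05*-1.5597 = -0.052
f(2.2378, -0.052) = 1*2.2378^2 + 6*(-0.052)^2 = 5.0241


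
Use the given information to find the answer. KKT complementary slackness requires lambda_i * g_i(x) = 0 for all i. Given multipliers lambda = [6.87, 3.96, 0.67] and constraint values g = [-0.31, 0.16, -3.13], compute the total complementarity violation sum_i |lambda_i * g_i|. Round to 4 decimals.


KKT complementary slackness check:
lambda_1 * g_1 = 6.87 * -0.31 = -2.1297
lambda_2 * g_2 = 3.96 * 0.16 = 0.6336
lambda_3 * g_3 = 0.67 * -3.13 = -2.0971
Total violation = 2.1297 + 0.6336 + 2.0971 = 4.8604


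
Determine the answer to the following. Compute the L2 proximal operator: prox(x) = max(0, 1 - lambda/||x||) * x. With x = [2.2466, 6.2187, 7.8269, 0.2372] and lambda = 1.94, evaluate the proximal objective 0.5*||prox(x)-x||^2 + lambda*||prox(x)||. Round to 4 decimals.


Step 1: Compute ||x||.
||x|| = 10.2487
Step 2: Compute scaling factor.
scale = max(0, 1 - 1.94/10.2487) = 0.8107
Step 3: prox(x) = [1.8213, 5.0415, 6.3453, 0.1923]
||prox(x)|| = 8.3087
Step 4: Proximal objective.
0.5*||prox-x||^2 = 1.8818
lambda*||prox|| = 16.1189
Total = 18.0007


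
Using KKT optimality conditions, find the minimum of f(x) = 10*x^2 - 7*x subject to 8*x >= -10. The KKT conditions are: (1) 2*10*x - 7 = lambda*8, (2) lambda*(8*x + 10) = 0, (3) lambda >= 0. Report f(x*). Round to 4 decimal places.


Step 1: Try lambda = 0 (constraint inactive).
Stationarity: 2*10*x - 7 = 0
x* = 7/(2*10) = 0.35
Check constraint: 8*0.35 = 2.8 >= -10 -- satisfied.
Step 2: Compute optimal value.
f(x*) = 10*0.35^2 - 7*0.35 = -1.225


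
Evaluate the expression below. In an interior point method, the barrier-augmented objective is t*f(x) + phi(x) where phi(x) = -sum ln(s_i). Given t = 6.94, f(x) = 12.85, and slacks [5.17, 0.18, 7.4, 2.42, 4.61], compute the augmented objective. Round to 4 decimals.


Step 1: Compute log-barrier.
ln values: [1.6429, -1.7148, 2.0015, 0.8838, 1.5282]
phi = -(1.6429 - 1.7148 + 2.0015 + 0.8838 + 1.5282) = -4.3415
Step 2: Compute augmented objective.
t*f(x) = 6.94*12.85 = 89.179
Total = 89.179 - 4.3415 = 84.8375


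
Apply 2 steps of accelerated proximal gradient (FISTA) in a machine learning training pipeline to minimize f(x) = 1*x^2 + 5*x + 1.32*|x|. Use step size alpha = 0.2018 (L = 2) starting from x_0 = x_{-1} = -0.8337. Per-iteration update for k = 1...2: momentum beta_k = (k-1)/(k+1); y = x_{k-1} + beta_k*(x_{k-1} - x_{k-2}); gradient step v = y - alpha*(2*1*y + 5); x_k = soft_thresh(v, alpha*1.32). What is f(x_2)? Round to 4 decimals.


FISTA on f(x) = 1*x^2 + 5*x + 1.32*|x|
L = 2, alpha = 0.2018
Iteration 1: beta = 0.0, y = -0.8337 + 0.0*(-0.8337 + 0.8337) = -0.8337
  grad(y) = 3.3326, v = y - alpha*grad = -1.5062
  prox(v) = soft_thresh(-1.5062, 0.2664) = -1.2398
Iteration 2: beta = 0.3333, y = -1.2398 + 0.3333*(-1.2398 + 0.8337) = -1.3752
  grad(y) = 2.2496, v = y - alpha*grad = -1.8292
  prox(v) = soft_thresh(-1.8292, 0.2664) = -1.5628
f(x_2) = 1*(-1.5628)^2 + 5*(-1.5628) + 1.32*|-1.5628| = -3.3088


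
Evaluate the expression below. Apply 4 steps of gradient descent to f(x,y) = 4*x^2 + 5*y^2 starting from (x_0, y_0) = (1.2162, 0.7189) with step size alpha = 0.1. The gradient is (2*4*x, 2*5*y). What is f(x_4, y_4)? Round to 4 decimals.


Gradient descent on f(x,y) = 4*x^2 + 5*y^2.
Starting point: (1.2162, 0.7189), alpha = 0.1
Step 1: grad_x = 2*4*1.2162 = 9.7296, grad_y = 2*5*0.7189 = 7.189
  x_1 = 1.2162 - 0.1*9.7296 = 0.2432
  y_1 = 0.7189 - 0.1*7.189 = -0.0
Step 2: grad_x = 2*4*0.2432 = 1.9459, grad_y = 2*5*-0.0 = -0.0
  x_2 = 0.2432 - 0.1*1.9459 = 0.0486
  y_2 = -0.0 - 0.1*-0.0 = 0.0
Step 3: grad_x = 2*4*0.0486 = 0.3892, grad_y = 2*5*0.0 = 0.0
  x_3 = 0.0486 - 0.1*0.3892 = 0.0097
  y_3 = 0.0 - 0.1*0.0 = 0.0
Step 4: grad_x = 2*4*0.0097 = 0.0778, grad_y = 2*5*0.0 = 0.0
  x_4 = 0.0097 - 0.1*0.0778 = 0.0019
  y_4 = 0.0 - 0.1*0.0 = 0.0
f(0.0019, 0.0) = 4*0.0019^2 + 5*0.0^2 = 0.0
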